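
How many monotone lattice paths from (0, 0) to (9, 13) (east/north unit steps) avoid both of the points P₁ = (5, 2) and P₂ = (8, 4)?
Number of paths = 465905

Inclusion–exclusion. Total paths: C(22, 9) = 497420. Through P₁: C(7, 5)·C(15, 4) = 28665. Through P₂: C(12, 8)·C(10, 1) = 4950. Since P₁ is strictly southwest of P₂, a monotone path through both must visit P₁ then P₂; paths through both = C(7, 5)·C(5, 3)·C(10, 1) = 2100. Avoid both = 497420 − 28665 − 4950 + 2100 = 465905.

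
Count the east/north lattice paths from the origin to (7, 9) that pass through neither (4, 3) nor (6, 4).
Number of paths = 7870

Inclusion–exclusion. Total paths: C(16, 7) = 11440. Through P₁: C(7, 4)·C(9, 3) = 2940. Through P₂: C(10, 6)·C(6, 1) = 1260. Since P₁ is strictly southwest of P₂, a monotone path through both must visit P₁ then P₂; paths through both = C(7, 4)·C(3, 2)·C(6, 1) = 630. Avoid both = 11440 − 2940 − 1260 + 630 = 7870.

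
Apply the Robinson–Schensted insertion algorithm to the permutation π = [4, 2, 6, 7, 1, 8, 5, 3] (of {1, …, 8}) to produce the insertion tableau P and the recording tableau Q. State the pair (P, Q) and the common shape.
P = [1, 3, 7, 8] / [2, 5] / [4, 6];  Q = [1, 3, 4, 6] / [2, 7] / [5, 8];  common shape = (4, 2, 2)

Row-insert the values π_1, π_2, … into P one at a time, bumping the leftmost entry strictly greater than the inserted value down to the next row. The recording tableau Q records, in position (i, j), the step at which that cell was added to P.
  Insert 4 (step 1): P = [4];  Q = [1]
  Insert 2 (step 2): P = [2] / [4];  Q = [1] / [2]
  Insert 6 (step 3): P = [2, 6] / [4];  Q = [1, 3] / [2]
  Insert 7 (step 4): P = [2, 6, 7] / [4];  Q = [1, 3, 4] / [2]
  Insert 1 (step 5): P = [1, 6, 7] / [2] / [4];  Q = [1, 3, 4] / [2] / [5]
  Insert 8 (step 6): P = [1, 6, 7, 8] / [2] / [4];  Q = [1, 3, 4, 6] / [2] / [5]
  Insert 5 (step 7): P = [1, 5, 7, 8] / [2, 6] / [4];  Q = [1, 3, 4, 6] / [2, 7] / [5]
  Insert 3 (step 8): P = [1, 3, 7, 8] / [2, 5] / [4, 6];  Q = [1, 3, 4, 6] / [2, 7] / [5, 8]
Final shape: (4, 2, 2).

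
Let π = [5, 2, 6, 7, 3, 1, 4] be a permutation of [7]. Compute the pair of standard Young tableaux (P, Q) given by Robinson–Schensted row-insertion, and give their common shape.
P = [1, 3, 4] / [2, 6, 7] / [5];  Q = [1, 3, 4] / [2, 5, 7] / [6];  common shape = (3, 3, 1)

Row-insert the values π_1, π_2, … into P one at a time, bumping the leftmost entry strictly greater than the inserted value down to the next row. The recording tableau Q records, in position (i, j), the step at which that cell was added to P.
  Insert 5 (step 1): P = [5];  Q = [1]
  Insert 2 (step 2): P = [2] / [5];  Q = [1] / [2]
  Insert 6 (step 3): P = [2, 6] / [5];  Q = [1, 3] / [2]
  Insert 7 (step 4): P = [2, 6, 7] / [5];  Q = [1, 3, 4] / [2]
  Insert 3 (step 5): P = [2, 3, 7] / [5, 6];  Q = [1, 3, 4] / [2, 5]
  Insert 1 (step 6): P = [1, 3, 7] / [2, 6] / [5];  Q = [1, 3, 4] / [2, 5] / [6]
  Insert 4 (step 7): P = [1, 3, 4] / [2, 6, 7] / [5];  Q = [1, 3, 4] / [2, 5, 7] / [6]
Final shape: (3, 3, 1).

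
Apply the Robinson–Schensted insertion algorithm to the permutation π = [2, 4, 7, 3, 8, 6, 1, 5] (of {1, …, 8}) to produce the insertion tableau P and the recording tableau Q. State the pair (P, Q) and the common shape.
P = [1, 3, 5, 8] / [2, 6] / [4, 7];  Q = [1, 2, 3, 5] / [4, 6] / [7, 8];  common shape = (4, 2, 2)

Row-insert the values π_1, π_2, … into P one at a time, bumping the leftmost entry strictly greater than the inserted value down to the next row. The recording tableau Q records, in position (i, j), the step at which that cell was added to P.
  Insert 2 (step 1): P = [2];  Q = [1]
  Insert 4 (step 2): P = [2, 4];  Q = [1, 2]
  Insert 7 (step 3): P = [2, 4, 7];  Q = [1, 2, 3]
  Insert 3 (step 4): P = [2, 3, 7] / [4];  Q = [1, 2, 3] / [4]
  Insert 8 (step 5): P = [2, 3, 7, 8] / [4];  Q = [1, 2, 3, 5] / [4]
  Insert 6 (step 6): P = [2, 3, 6, 8] / [4, 7];  Q = [1, 2, 3, 5] / [4, 6]
  Insert 1 (step 7): P = [1, 3, 6, 8] / [2, 7] / [4];  Q = [1, 2, 3, 5] / [4, 6] / [7]
  Insert 5 (step 8): P = [1, 3, 5, 8] / [2, 6] / [4, 7];  Q = [1, 2, 3, 5] / [4, 6] / [7, 8]
Final shape: (4, 2, 2).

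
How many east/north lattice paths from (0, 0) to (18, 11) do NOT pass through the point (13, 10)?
Number of paths = 27732894

Total paths from (0, 0) to (18, 11): C(29, 18) = 34597290. Paths through (13, 10): (paths (0, 0) → (13, 10)) × (paths (13, 10) → (18, 11)) = C(23, 13) · C(6, 5) = 1144066 · 6 = 6864396. Avoidance count = 34597290 − 6864396 = 27732894.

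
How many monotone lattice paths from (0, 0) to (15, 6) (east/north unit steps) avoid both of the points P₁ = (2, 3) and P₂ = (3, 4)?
Number of paths = 47299

Inclusion–exclusion. Total paths: C(21, 15) = 54264. Through P₁: C(5, 2)·C(16, 13) = 5600. Through P₂: C(7, 3)·C(14, 12) = 3185. Since P₁ is strictly southwest of P₂, a monotone path through both must visit P₁ then P₂; paths through both = C(5, 2)·C(2, 1)·C(14, 12) = 1820. Avoid both = 54264 − 5600 − 3185 + 1820 = 47299.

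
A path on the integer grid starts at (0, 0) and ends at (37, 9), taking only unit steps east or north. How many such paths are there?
Number of paths = 1101716330

A monotone lattice path from (0, 0) to (37, 9) consists of 37 east steps and 9 north steps in some order, so it is determined by which 37 of the 46 steps are east. The count is C(46, 37) = 1101716330.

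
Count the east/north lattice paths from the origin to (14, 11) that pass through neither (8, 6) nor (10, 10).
Number of paths = 2371459

Inclusion–exclusion. Total paths: C(25, 14) = 4457400. Through P₁: C(14, 8)·C(11, 6) = 1387386. Through P₂: C(20, 10)·C(5, 4) = 923780. Since P₁ is strictly southwest of P₂, a monotone path through both must visit P₁ then P₂; paths through both = C(14, 8)·C(6, 2)·C(5, 4) = 225225. Avoid both = 4457400 − 1387386 − 923780 + 225225 = 2371459.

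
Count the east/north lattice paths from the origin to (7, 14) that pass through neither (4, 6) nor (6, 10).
Number of paths = 57340

Inclusion–exclusion. Total paths: C(21, 7) = 116280. Through P₁: C(10, 4)·C(11, 3) = 34650. Through P₂: C(16, 6)·C(5, 1) = 40040. Since P₁ is strictly southwest of P₂, a monotone path through both must visit P₁ then P₂; paths through both = C(10, 4)·C(6, 2)·C(5, 1) = 15750. Avoid both = 116280 − 34650 − 40040 + 15750 = 57340.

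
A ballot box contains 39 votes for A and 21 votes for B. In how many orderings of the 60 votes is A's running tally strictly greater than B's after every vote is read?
Strict-lead orderings = 2395339717603140

Total orderings of the 60 votes with 39 for A: C(60, 39) = 7984465725343800. By the Bertrand ballot formula (Cycle Lemma / reflection principle), the number of orderings in which A is strictly ahead of B throughout is (p − q)/(p + q) · C(p + q, p) = (39 − 21)/(39 + 21) · 7984465725343800 = 2395339717603140.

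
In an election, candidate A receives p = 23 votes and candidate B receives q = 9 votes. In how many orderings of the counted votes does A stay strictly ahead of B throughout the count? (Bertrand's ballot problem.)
Strict-lead orderings = 12271350

Total orderings of the 32 votes with 23 for A: C(32, 23) = 28048800. By the Bertrand ballot formula (Cycle Lemma / reflection principle), the number of orderings in which A is strictly ahead of B throughout is (p − q)/(p + q) · C(p + q, p) = (23 − 9)/(23 + 9) · 28048800 = 12271350.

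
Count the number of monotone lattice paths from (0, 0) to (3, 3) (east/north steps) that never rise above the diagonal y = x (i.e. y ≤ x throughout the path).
Number of paths = 5

By the reflection principle (André's argument), the number of monotone paths to (3, 3) with n ≤ m that never go above y = x is C(6, 3) − C(6, 4) = 20 − 15 = 5.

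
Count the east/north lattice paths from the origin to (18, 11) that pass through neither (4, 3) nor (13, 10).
Number of paths = 18943344

Inclusion–exclusion. Total paths: C(29, 18) = 34597290. Through P₁: C(7, 4)·C(22, 14) = 11191950. Through P₂: C(23, 13)·C(6, 5) = 6864396. Since P₁ is strictly southwest of P₂, a monotone path through both must visit P₁ then P₂; paths through both = C(7, 4)·C(16, 9)·C(6, 5) = 2402400. Avoid both = 34597290 − 11191950 − 6864396 + 2402400 = 18943344.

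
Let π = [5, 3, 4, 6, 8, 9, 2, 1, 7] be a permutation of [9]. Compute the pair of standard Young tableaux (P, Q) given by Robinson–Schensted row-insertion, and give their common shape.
P = [1, 4, 6, 7, 9] / [2, 8] / [3] / [5];  Q = [1, 3, 4, 5, 6] / [2, 9] / [7] / [8];  common shape = (5, 2, 1, 1)

Row-insert the values π_1, π_2, … into P one at a time, bumping the leftmost entry strictly greater than the inserted value down to the next row. The recording tableau Q records, in position (i, j), the step at which that cell was added to P.
  Insert 5 (step 1): P = [5];  Q = [1]
  Insert 3 (step 2): P = [3] / [5];  Q = [1] / [2]
  Insert 4 (step 3): P = [3, 4] / [5];  Q = [1, 3] / [2]
  Insert 6 (step 4): P = [3, 4, 6] / [5];  Q = [1, 3, 4] / [2]
  Insert 8 (step 5): P = [3, 4, 6, 8] / [5];  Q = [1, 3, 4, 5] / [2]
  Insert 9 (step 6): P = [3, 4, 6, 8, 9] / [5];  Q = [1, 3, 4, 5, 6] / [2]
  Insert 2 (step 7): P = [2, 4, 6, 8, 9] / [3] / [5];  Q = [1, 3, 4, 5, 6] / [2] / [7]
  Insert 1 (step 8): P = [1, 4, 6, 8, 9] / [2] / [3] / [5];  Q = [1, 3, 4, 5, 6] / [2] / [7] / [8]
  Insert 7 (step 9): P = [1, 4, 6, 7, 9] / [2, 8] / [3] / [5];  Q = [1, 3, 4, 5, 6] / [2, 9] / [7] / [8]
Final shape: (5, 2, 1, 1).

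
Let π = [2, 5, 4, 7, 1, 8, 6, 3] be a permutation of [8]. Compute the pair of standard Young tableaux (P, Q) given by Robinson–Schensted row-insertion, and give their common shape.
P = [1, 3, 6, 8] / [2, 4] / [5, 7];  Q = [1, 2, 4, 6] / [3, 7] / [5, 8];  common shape = (4, 2, 2)

Row-insert the values π_1, π_2, … into P one at a time, bumping the leftmost entry strictly greater than the inserted value down to the next row. The recording tableau Q records, in position (i, j), the step at which that cell was added to P.
  Insert 2 (step 1): P = [2];  Q = [1]
  Insert 5 (step 2): P = [2, 5];  Q = [1, 2]
  Insert 4 (step 3): P = [2, 4] / [5];  Q = [1, 2] / [3]
  Insert 7 (step 4): P = [2, 4, 7] / [5];  Q = [1, 2, 4] / [3]
  Insert 1 (step 5): P = [1, 4, 7] / [2] / [5];  Q = [1, 2, 4] / [3] / [5]
  Insert 8 (step 6): P = [1, 4, 7, 8] / [2] / [5];  Q = [1, 2, 4, 6] / [3] / [5]
  Insert 6 (step 7): P = [1, 4, 6, 8] / [2, 7] / [5];  Q = [1, 2, 4, 6] / [3, 7] / [5]
  Insert 3 (step 8): P = [1, 3, 6, 8] / [2, 4] / [5, 7];  Q = [1, 2, 4, 6] / [3, 7] / [5, 8]
Final shape: (4, 2, 2).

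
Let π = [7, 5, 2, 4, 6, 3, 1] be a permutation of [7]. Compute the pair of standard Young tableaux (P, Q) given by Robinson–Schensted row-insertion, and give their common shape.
P = [1, 3, 6] / [2] / [4] / [5] / [7];  Q = [1, 4, 5] / [2] / [3] / [6] / [7];  common shape = (3, 1, 1, 1, 1)

Row-insert the values π_1, π_2, … into P one at a time, bumping the leftmost entry strictly greater than the inserted value down to the next row. The recording tableau Q records, in position (i, j), the step at which that cell was added to P.
  Insert 7 (step 1): P = [7];  Q = [1]
  Insert 5 (step 2): P = [5] / [7];  Q = [1] / [2]
  Insert 2 (step 3): P = [2] / [5] / [7];  Q = [1] / [2] / [3]
  Insert 4 (step 4): P = [2, 4] / [5] / [7];  Q = [1, 4] / [2] / [3]
  Insert 6 (step 5): P = [2, 4, 6] / [5] / [7];  Q = [1, 4, 5] / [2] / [3]
  Insert 3 (step 6): P = [2, 3, 6] / [4] / [5] / [7];  Q = [1, 4, 5] / [2] / [3] / [6]
  Insert 1 (step 7): P = [1, 3, 6] / [2] / [4] / [5] / [7];  Q = [1, 4, 5] / [2] / [3] / [6] / [7]
Final shape: (3, 1, 1, 1, 1).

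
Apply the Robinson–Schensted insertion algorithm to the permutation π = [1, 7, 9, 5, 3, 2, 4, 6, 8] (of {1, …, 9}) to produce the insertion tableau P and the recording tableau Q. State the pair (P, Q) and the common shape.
P = [1, 2, 4, 6, 8] / [3, 9] / [5] / [7];  Q = [1, 2, 3, 8, 9] / [4, 7] / [5] / [6];  common shape = (5, 2, 1, 1)

Row-insert the values π_1, π_2, … into P one at a time, bumping the leftmost entry strictly greater than the inserted value down to the next row. The recording tableau Q records, in position (i, j), the step at which that cell was added to P.
  Insert 1 (step 1): P = [1];  Q = [1]
  Insert 7 (step 2): P = [1, 7];  Q = [1, 2]
  Insert 9 (step 3): P = [1, 7, 9];  Q = [1, 2, 3]
  Insert 5 (step 4): P = [1, 5, 9] / [7];  Q = [1, 2, 3] / [4]
  Insert 3 (step 5): P = [1, 3, 9] / [5] / [7];  Q = [1, 2, 3] / [4] / [5]
  Insert 2 (step 6): P = [1, 2, 9] / [3] / [5] / [7];  Q = [1, 2, 3] / [4] / [5] / [6]
  Insert 4 (step 7): P = [1, 2, 4] / [3, 9] / [5] / [7];  Q = [1, 2, 3] / [4, 7] / [5] / [6]
  Insert 6 (step 8): P = [1, 2, 4, 6] / [3, 9] / [5] / [7];  Q = [1, 2, 3, 8] / [4, 7] / [5] / [6]
  Insert 8 (step 9): P = [1, 2, 4, 6, 8] / [3, 9] / [5] / [7];  Q = [1, 2, 3, 8, 9] / [4, 7] / [5] / [6]
Final shape: (5, 2, 1, 1).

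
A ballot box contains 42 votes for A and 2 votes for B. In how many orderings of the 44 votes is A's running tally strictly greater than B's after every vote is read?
Strict-lead orderings = 860

Total orderings of the 44 votes with 42 for A: C(44, 42) = 946. By the Bertrand ballot formula (Cycle Lemma / reflection principle), the number of orderings in which A is strictly ahead of B throughout is (p − q)/(p + q) · C(p + q, p) = (42 − 2)/(42 + 2) · 946 = 860.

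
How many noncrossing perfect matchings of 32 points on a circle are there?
C_16 = 35357670

These noncrossing handshakes are counted by the Catalan number C_n = (1/(n + 1)) · C(2n, n). For n = 16: C_16 = (1/17) · C(32, 16) = 601080390/17 = 35357670.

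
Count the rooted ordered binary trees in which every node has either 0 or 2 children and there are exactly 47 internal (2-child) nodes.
C_47 = 33868773757191046886429490

These full binary trees are counted by the Catalan number C_n = (1/(n + 1)) · C(2n, n). For n = 47: C_47 = (1/48) · C(94, 47) = 1625701140345170250548615520/48 = 33868773757191046886429490.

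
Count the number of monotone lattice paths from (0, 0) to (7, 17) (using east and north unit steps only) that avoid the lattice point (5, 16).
Number of paths = 285057

Total paths from (0, 0) to (7, 17): C(24, 7) = 346104. Paths through (5, 16): (paths (0, 0) → (5, 16)) × (paths (5, 16) → (7, 17)) = C(21, 5) · C(3, 2) = 20349 · 3 = 61047. Avoidance count = 346104 − 61047 = 285057.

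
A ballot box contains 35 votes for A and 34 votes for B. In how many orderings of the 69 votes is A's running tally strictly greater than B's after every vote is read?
Strict-lead orderings = 812944042149730764

Total orderings of the 69 votes with 35 for A: C(69, 35) = 56093138908331422716. By the Bertrand ballot formula (Cycle Lemma / reflection principle), the number of orderings in which A is strictly ahead of B throughout is (p − q)/(p + q) · C(p + q, p) = (35 − 34)/(35 + 34) · 56093138908331422716 = 812944042149730764.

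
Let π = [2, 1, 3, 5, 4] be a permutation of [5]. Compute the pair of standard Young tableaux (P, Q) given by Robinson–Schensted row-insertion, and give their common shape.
P = [1, 3, 4] / [2, 5];  Q = [1, 3, 4] / [2, 5];  common shape = (3, 2)

Row-insert the values π_1, π_2, … into P one at a time, bumping the leftmost entry strictly greater than the inserted value down to the next row. The recording tableau Q records, in position (i, j), the step at which that cell was added to P.
  Insert 2 (step 1): P = [2];  Q = [1]
  Insert 1 (step 2): P = [1] / [2];  Q = [1] / [2]
  Insert 3 (step 3): P = [1, 3] / [2];  Q = [1, 3] / [2]
  Insert 5 (step 4): P = [1, 3, 5] / [2];  Q = [1, 3, 4] / [2]
  Insert 4 (step 5): P = [1, 3, 4] / [2, 5];  Q = [1, 3, 4] / [2, 5]
Final shape: (3, 2).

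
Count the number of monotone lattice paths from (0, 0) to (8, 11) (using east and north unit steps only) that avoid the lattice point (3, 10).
Number of paths = 73866

Total paths from (0, 0) to (8, 11): C(19, 8) = 75582. Paths through (3, 10): (paths (0, 0) → (3, 10)) × (paths (3, 10) → (8, 11)) = C(13, 3) · C(6, 5) = 286 · 6 = 1716. Avoidance count = 75582 − 1716 = 73866.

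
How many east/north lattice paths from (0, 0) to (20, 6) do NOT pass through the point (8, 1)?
Number of paths = 174538

Total paths from (0, 0) to (20, 6): C(26, 20) = 230230. Paths through (8, 1): (paths (0, 0) → (8, 1)) × (paths (8, 1) → (20, 6)) = C(9, 8) · C(17, 12) = 9 · 6188 = 55692. Avoidance count = 230230 − 55692 = 174538.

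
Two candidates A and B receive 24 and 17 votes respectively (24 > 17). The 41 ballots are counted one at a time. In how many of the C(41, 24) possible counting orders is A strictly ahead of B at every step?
Strict-lead orderings = 25880277150

Total orderings of the 41 votes with 24 for A: C(41, 24) = 151584480450. By the Bertrand ballot formula (Cycle Lemma / reflection principle), the number of orderings in which A is strictly ahead of B throughout is (p − q)/(p + q) · C(p + q, p) = (24 − 17)/(24 + 17) · 151584480450 = 25880277150.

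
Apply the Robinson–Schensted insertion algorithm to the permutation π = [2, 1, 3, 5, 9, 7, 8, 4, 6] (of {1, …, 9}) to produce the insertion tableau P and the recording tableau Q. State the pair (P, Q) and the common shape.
P = [1, 3, 4, 6, 8] / [2, 5, 7] / [9];  Q = [1, 3, 4, 5, 7] / [2, 6, 9] / [8];  common shape = (5, 3, 1)

Row-insert the values π_1, π_2, … into P one at a time, bumping the leftmost entry strictly greater than the inserted value down to the next row. The recording tableau Q records, in position (i, j), the step at which that cell was added to P.
  Insert 2 (step 1): P = [2];  Q = [1]
  Insert 1 (step 2): P = [1] / [2];  Q = [1] / [2]
  Insert 3 (step 3): P = [1, 3] / [2];  Q = [1, 3] / [2]
  Insert 5 (step 4): P = [1, 3, 5] / [2];  Q = [1, 3, 4] / [2]
  Insert 9 (step 5): P = [1, 3, 5, 9] / [2];  Q = [1, 3, 4, 5] / [2]
  Insert 7 (step 6): P = [1, 3, 5, 7] / [2, 9];  Q = [1, 3, 4, 5] / [2, 6]
  Insert 8 (step 7): P = [1, 3, 5, 7, 8] / [2, 9];  Q = [1, 3, 4, 5, 7] / [2, 6]
  Insert 4 (step 8): P = [1, 3, 4, 7, 8] / [2, 5] / [9];  Q = [1, 3, 4, 5, 7] / [2, 6] / [8]
  Insert 6 (step 9): P = [1, 3, 4, 6, 8] / [2, 5, 7] / [9];  Q = [1, 3, 4, 5, 7] / [2, 6, 9] / [8]
Final shape: (5, 3, 1).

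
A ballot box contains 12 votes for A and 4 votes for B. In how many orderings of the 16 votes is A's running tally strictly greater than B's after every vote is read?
Strict-lead orderings = 910

Total orderings of the 16 votes with 12 for A: C(16, 12) = 1820. By the Bertrand ballot formula (Cycle Lemma / reflection principle), the number of orderings in which A is strictly ahead of B throughout is (p − q)/(p + q) · C(p + q, p) = (12 − 4)/(12 + 4) · 1820 = 910.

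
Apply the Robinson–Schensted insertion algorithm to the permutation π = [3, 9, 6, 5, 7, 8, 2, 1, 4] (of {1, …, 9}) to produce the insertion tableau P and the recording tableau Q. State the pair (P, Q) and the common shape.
P = [1, 4, 7, 8] / [2, 5] / [3] / [6] / [9];  Q = [1, 2, 5, 6] / [3, 9] / [4] / [7] / [8];  common shape = (4, 2, 1, 1, 1)

Row-insert the values π_1, π_2, … into P one at a time, bumping the leftmost entry strictly greater than the inserted value down to the next row. The recording tableau Q records, in position (i, j), the step at which that cell was added to P.
  Insert 3 (step 1): P = [3];  Q = [1]
  Insert 9 (step 2): P = [3, 9];  Q = [1, 2]
  Insert 6 (step 3): P = [3, 6] / [9];  Q = [1, 2] / [3]
  Insert 5 (step 4): P = [3, 5] / [6] / [9];  Q = [1, 2] / [3] / [4]
  Insert 7 (step 5): P = [3, 5, 7] / [6] / [9];  Q = [1, 2, 5] / [3] / [4]
  Insert 8 (step 6): P = [3, 5, 7, 8] / [6] / [9];  Q = [1, 2, 5, 6] / [3] / [4]
  Insert 2 (step 7): P = [2, 5, 7, 8] / [3] / [6] / [9];  Q = [1, 2, 5, 6] / [3] / [4] / [7]
  Insert 1 (step 8): P = [1, 5, 7, 8] / [2] / [3] / [6] / [9];  Q = [1, 2, 5, 6] / [3] / [4] / [7] / [8]
  Insert 4 (step 9): P = [1, 4, 7, 8] / [2, 5] / [3] / [6] / [9];  Q = [1, 2, 5, 6] / [3, 9] / [4] / [7] / [8]
Final shape: (4, 2, 1, 1, 1).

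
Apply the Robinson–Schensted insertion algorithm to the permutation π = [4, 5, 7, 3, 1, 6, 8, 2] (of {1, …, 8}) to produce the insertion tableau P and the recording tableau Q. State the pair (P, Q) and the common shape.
P = [1, 2, 6, 8] / [3, 5] / [4, 7];  Q = [1, 2, 3, 7] / [4, 6] / [5, 8];  common shape = (4, 2, 2)

Row-insert the values π_1, π_2, … into P one at a time, bumping the leftmost entry strictly greater than the inserted value down to the next row. The recording tableau Q records, in position (i, j), the step at which that cell was added to P.
  Insert 4 (step 1): P = [4];  Q = [1]
  Insert 5 (step 2): P = [4, 5];  Q = [1, 2]
  Insert 7 (step 3): P = [4, 5, 7];  Q = [1, 2, 3]
  Insert 3 (step 4): P = [3, 5, 7] / [4];  Q = [1, 2, 3] / [4]
  Insert 1 (step 5): P = [1, 5, 7] / [3] / [4];  Q = [1, 2, 3] / [4] / [5]
  Insert 6 (step 6): P = [1, 5, 6] / [3, 7] / [4];  Q = [1, 2, 3] / [4, 6] / [5]
  Insert 8 (step 7): P = [1, 5, 6, 8] / [3, 7] / [4];  Q = [1, 2, 3, 7] / [4, 6] / [5]
  Insert 2 (step 8): P = [1, 2, 6, 8] / [3, 5] / [4, 7];  Q = [1, 2, 3, 7] / [4, 6] / [5, 8]
Final shape: (4, 2, 2).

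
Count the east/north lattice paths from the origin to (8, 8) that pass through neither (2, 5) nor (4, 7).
Number of paths = 10086

Inclusion–exclusion. Total paths: C(16, 8) = 12870. Through P₁: C(7, 2)·C(9, 6) = 1764. Through P₂: C(11, 4)·C(5, 4) = 1650. Since P₁ is strictly southwest of P₂, a monotone path through both must visit P₁ then P₂; paths through both = C(7, 2)·C(4, 2)·C(5, 4) = 630. Avoid both = 12870 − 1764 − 1650 + 630 = 10086.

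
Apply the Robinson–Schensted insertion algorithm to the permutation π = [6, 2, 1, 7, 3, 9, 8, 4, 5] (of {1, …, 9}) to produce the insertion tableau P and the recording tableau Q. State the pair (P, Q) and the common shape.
P = [1, 3, 4, 5] / [2, 7, 8] / [6, 9];  Q = [1, 4, 6, 9] / [2, 5, 7] / [3, 8];  common shape = (4, 3, 2)

Row-insert the values π_1, π_2, … into P one at a time, bumping the leftmost entry strictly greater than the inserted value down to the next row. The recording tableau Q records, in position (i, j), the step at which that cell was added to P.
  Insert 6 (step 1): P = [6];  Q = [1]
  Insert 2 (step 2): P = [2] / [6];  Q = [1] / [2]
  Insert 1 (step 3): P = [1] / [2] / [6];  Q = [1] / [2] / [3]
  Insert 7 (step 4): P = [1, 7] / [2] / [6];  Q = [1, 4] / [2] / [3]
  Insert 3 (step 5): P = [1, 3] / [2, 7] / [6];  Q = [1, 4] / [2, 5] / [3]
  Insert 9 (step 6): P = [1, 3, 9] / [2, 7] / [6];  Q = [1, 4, 6] / [2, 5] / [3]
  Insert 8 (step 7): P = [1, 3, 8] / [2, 7, 9] / [6];  Q = [1, 4, 6] / [2, 5, 7] / [3]
  Insert 4 (step 8): P = [1, 3, 4] / [2, 7, 8] / [6, 9];  Q = [1, 4, 6] / [2, 5, 7] / [3, 8]
  Insert 5 (step 9): P = [1, 3, 4, 5] / [2, 7, 8] / [6, 9];  Q = [1, 4, 6, 9] / [2, 5, 7] / [3, 8]
Final shape: (4, 3, 2).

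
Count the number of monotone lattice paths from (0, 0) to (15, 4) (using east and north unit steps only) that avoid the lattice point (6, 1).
Number of paths = 2336

Total paths from (0, 0) to (15, 4): C(19, 15) = 3876. Paths through (6, 1): (paths (0, 0) → (6, 1)) × (paths (6, 1) → (15, 4)) = C(7, 6) · C(12, 9) = 7 · 220 = 1540. Avoidance count = 3876 − 1540 = 2336.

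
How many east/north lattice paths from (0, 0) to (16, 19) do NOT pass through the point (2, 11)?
Number of paths = 4034986890

Total paths from (0, 0) to (16, 19): C(35, 16) = 4059928950. Paths through (2, 11): (paths (0, 0) → (2, 11)) × (paths (2, 11) → (16, 19)) = C(13, 2) · C(22, 14) = 78 · 319770 = 24942060. Avoidance count = 4059928950 − 24942060 = 4034986890.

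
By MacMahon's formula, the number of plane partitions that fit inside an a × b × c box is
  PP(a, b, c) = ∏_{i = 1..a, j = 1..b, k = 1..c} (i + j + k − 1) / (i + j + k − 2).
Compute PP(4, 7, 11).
PP(4, 7, 11) = 418241323113120

Evaluate the triple product over i = 1..4, j = 1..7, k = 1..11. The factors are (2/1) · (3/2) · (4/3) · (5/4) · (6/5) · (7/6) · (8/7) · (9/8) · … (308 factors total). The numerators and denominators telescope so the product is an integer; carrying out the multiplication exactly gives PP(4, 7, 11) = 418241323113120.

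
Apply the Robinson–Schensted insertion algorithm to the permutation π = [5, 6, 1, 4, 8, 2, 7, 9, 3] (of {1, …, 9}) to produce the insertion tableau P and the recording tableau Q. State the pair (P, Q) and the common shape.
P = [1, 2, 3, 9] / [4, 6, 7] / [5, 8];  Q = [1, 2, 5, 8] / [3, 4, 7] / [6, 9];  common shape = (4, 3, 2)

Row-insert the values π_1, π_2, … into P one at a time, bumping the leftmost entry strictly greater than the inserted value down to the next row. The recording tableau Q records, in position (i, j), the step at which that cell was added to P.
  Insert 5 (step 1): P = [5];  Q = [1]
  Insert 6 (step 2): P = [5, 6];  Q = [1, 2]
  Insert 1 (step 3): P = [1, 6] / [5];  Q = [1, 2] / [3]
  Insert 4 (step 4): P = [1, 4] / [5, 6];  Q = [1, 2] / [3, 4]
  Insert 8 (step 5): P = [1, 4, 8] / [5, 6];  Q = [1, 2, 5] / [3, 4]
  Insert 2 (step 6): P = [1, 2, 8] / [4, 6] / [5];  Q = [1, 2, 5] / [3, 4] / [6]
  Insert 7 (step 7): P = [1, 2, 7] / [4, 6, 8] / [5];  Q = [1, 2, 5] / [3, 4, 7] / [6]
  Insert 9 (step 8): P = [1, 2, 7, 9] / [4, 6, 8] / [5];  Q = [1, 2, 5, 8] / [3, 4, 7] / [6]
  Insert 3 (step 9): P = [1, 2, 3, 9] / [4, 6, 7] / [5, 8];  Q = [1, 2, 5, 8] / [3, 4, 7] / [6, 9]
Final shape: (4, 3, 2).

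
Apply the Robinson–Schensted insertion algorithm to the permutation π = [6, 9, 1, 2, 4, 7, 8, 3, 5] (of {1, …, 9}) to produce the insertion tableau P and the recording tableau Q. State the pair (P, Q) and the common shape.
P = [1, 2, 3, 5, 8] / [4, 7] / [6, 9];  Q = [1, 2, 5, 6, 7] / [3, 4] / [8, 9];  common shape = (5, 2, 2)

Row-insert the values π_1, π_2, … into P one at a time, bumping the leftmost entry strictly greater than the inserted value down to the next row. The recording tableau Q records, in position (i, j), the step at which that cell was added to P.
  Insert 6 (step 1): P = [6];  Q = [1]
  Insert 9 (step 2): P = [6, 9];  Q = [1, 2]
  Insert 1 (step 3): P = [1, 9] / [6];  Q = [1, 2] / [3]
  Insert 2 (step 4): P = [1, 2] / [6, 9];  Q = [1, 2] / [3, 4]
  Insert 4 (step 5): P = [1, 2, 4] / [6, 9];  Q = [1, 2, 5] / [3, 4]
  Insert 7 (step 6): P = [1, 2, 4, 7] / [6, 9];  Q = [1, 2, 5, 6] / [3, 4]
  Insert 8 (step 7): P = [1, 2, 4, 7, 8] / [6, 9];  Q = [1, 2, 5, 6, 7] / [3, 4]
  Insert 3 (step 8): P = [1, 2, 3, 7, 8] / [4, 9] / [6];  Q = [1, 2, 5, 6, 7] / [3, 4] / [8]
  Insert 5 (step 9): P = [1, 2, 3, 5, 8] / [4, 7] / [6, 9];  Q = [1, 2, 5, 6, 7] / [3, 4] / [8, 9]
Final shape: (5, 2, 2).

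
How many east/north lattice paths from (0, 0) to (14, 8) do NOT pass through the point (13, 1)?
Number of paths = 319658

Total paths from (0, 0) to (14, 8): C(22, 14) = 319770. Paths through (13, 1): (paths (0, 0) → (13, 1)) × (paths (13, 1) → (14, 8)) = C(14, 13) · C(8, 1) = 14 · 8 = 112. Avoidance count = 319770 − 112 = 319658.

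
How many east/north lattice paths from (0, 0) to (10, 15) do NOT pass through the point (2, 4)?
Number of paths = 2135030

Total paths from (0, 0) to (10, 15): C(25, 10) = 3268760. Paths through (2, 4): (paths (0, 0) → (2, 4)) × (paths (2, 4) → (10, 15)) = C(6, 2) · C(19, 8) = 15 · 75582 = 1133730. Avoidance count = 3268760 − 1133730 = 2135030.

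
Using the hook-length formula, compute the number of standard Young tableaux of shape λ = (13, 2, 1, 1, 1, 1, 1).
# SYT of shape (13, 2, 1, 1, 1, 1, 1) = 293760

Hook-length formula: f^λ = n! / Π hook(c), product over all cells c of the Young diagram. For λ = (13, 2, 1, 1, 1, 1, 1), n = 20 boxes. Hook lengths by row (left-to-right, top-to-bottom): [19, 13, 11, 10, 9, 8, 7, 6, 5, 4, 3, 2, 1]; [7, 1]; [5]; [4]; [3]; [2]; [1]. Product of hooks = 8281937664000. So f^λ = 20! / 8281937664000 = 2432902008176640000 / 8281937664000 = 293760.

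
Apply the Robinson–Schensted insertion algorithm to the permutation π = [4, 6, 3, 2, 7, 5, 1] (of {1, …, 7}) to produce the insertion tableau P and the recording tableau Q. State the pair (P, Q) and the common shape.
P = [1, 5, 7] / [2, 6] / [3] / [4];  Q = [1, 2, 5] / [3, 6] / [4] / [7];  common shape = (3, 2, 1, 1)

Row-insert the values π_1, π_2, … into P one at a time, bumping the leftmost entry strictly greater than the inserted value down to the next row. The recording tableau Q records, in position (i, j), the step at which that cell was added to P.
  Insert 4 (step 1): P = [4];  Q = [1]
  Insert 6 (step 2): P = [4, 6];  Q = [1, 2]
  Insert 3 (step 3): P = [3, 6] / [4];  Q = [1, 2] / [3]
  Insert 2 (step 4): P = [2, 6] / [3] / [4];  Q = [1, 2] / [3] / [4]
  Insert 7 (step 5): P = [2, 6, 7] / [3] / [4];  Q = [1, 2, 5] / [3] / [4]
  Insert 5 (step 6): P = [2, 5, 7] / [3, 6] / [4];  Q = [1, 2, 5] / [3, 6] / [4]
  Insert 1 (step 7): P = [1, 5, 7] / [2, 6] / [3] / [4];  Q = [1, 2, 5] / [3, 6] / [4] / [7]
Final shape: (3, 2, 1, 1).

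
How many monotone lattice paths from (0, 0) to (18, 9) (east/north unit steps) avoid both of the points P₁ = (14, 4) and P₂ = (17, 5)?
Number of paths = 4230795

Inclusion–exclusion. Total paths: C(27, 18) = 4686825. Through P₁: C(18, 14)·C(9, 4) = 385560. Through P₂: C(22, 17)·C(5, 1) = 131670. Since P₁ is strictly southwest of P₂, a monotone path through both must visit P₁ then P₂; paths through both = C(18, 14)·C(4, 3)·C(5, 1) = 61200. Avoid both = 4686825 − 385560 − 131670 + 61200 = 4230795.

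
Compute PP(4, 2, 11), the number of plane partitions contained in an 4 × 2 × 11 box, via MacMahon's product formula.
PP(4, 2, 11) = 496860

Evaluate the triple product over i = 1..4, j = 1..2, k = 1..11. The factors are (2/1) · (3/2) · (4/3) · (5/4) · (6/5) · (7/6) · (8/7) · (9/8) · … (88 factors total). The numerators and denominators telescope so the product is an integer; carrying out the multiplication exactly gives PP(4, 2, 11) = 496860.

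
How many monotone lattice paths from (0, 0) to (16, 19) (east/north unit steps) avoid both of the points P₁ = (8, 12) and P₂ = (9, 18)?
Number of paths = 3218871720

Inclusion–exclusion. Total paths: C(35, 16) = 4059928950. Through P₁: C(20, 8)·C(15, 8) = 810616950. Through P₂: C(27, 9)·C(8, 7) = 37494600. Since P₁ is strictly southwest of P₂, a monotone path through both must visit P₁ then P₂; paths through both = C(20, 8)·C(7, 1)·C(8, 7) = 7054320. Avoid both = 4059928950 − 810616950 − 37494600 + 7054320 = 3218871720.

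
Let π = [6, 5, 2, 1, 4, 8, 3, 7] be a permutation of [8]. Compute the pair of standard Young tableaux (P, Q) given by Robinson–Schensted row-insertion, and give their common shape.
P = [1, 3, 7] / [2, 4, 8] / [5] / [6];  Q = [1, 5, 6] / [2, 7, 8] / [3] / [4];  common shape = (3, 3, 1, 1)

Row-insert the values π_1, π_2, … into P one at a time, bumping the leftmost entry strictly greater than the inserted value down to the next row. The recording tableau Q records, in position (i, j), the step at which that cell was added to P.
  Insert 6 (step 1): P = [6];  Q = [1]
  Insert 5 (step 2): P = [5] / [6];  Q = [1] / [2]
  Insert 2 (step 3): P = [2] / [5] / [6];  Q = [1] / [2] / [3]
  Insert 1 (step 4): P = [1] / [2] / [5] / [6];  Q = [1] / [2] / [3] / [4]
  Insert 4 (step 5): P = [1, 4] / [2] / [5] / [6];  Q = [1, 5] / [2] / [3] / [4]
  Insert 8 (step 6): P = [1, 4, 8] / [2] / [5] / [6];  Q = [1, 5, 6] / [2] / [3] / [4]
  Insert 3 (step 7): P = [1, 3, 8] / [2, 4] / [5] / [6];  Q = [1, 5, 6] / [2, 7] / [3] / [4]
  Insert 7 (step 8): P = [1, 3, 7] / [2, 4, 8] / [5] / [6];  Q = [1, 5, 6] / [2, 7, 8] / [3] / [4]
Final shape: (3, 3, 1, 1).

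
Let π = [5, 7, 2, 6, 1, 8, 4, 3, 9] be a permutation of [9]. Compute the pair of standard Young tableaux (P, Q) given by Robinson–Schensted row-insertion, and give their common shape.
P = [1, 3, 8, 9] / [2, 4] / [5, 6] / [7];  Q = [1, 2, 6, 9] / [3, 4] / [5, 7] / [8];  common shape = (4, 2, 2, 1)

Row-insert the values π_1, π_2, … into P one at a time, bumping the leftmost entry strictly greater than the inserted value down to the next row. The recording tableau Q records, in position (i, j), the step at which that cell was added to P.
  Insert 5 (step 1): P = [5];  Q = [1]
  Insert 7 (step 2): P = [5, 7];  Q = [1, 2]
  Insert 2 (step 3): P = [2, 7] / [5];  Q = [1, 2] / [3]
  Insert 6 (step 4): P = [2, 6] / [5, 7];  Q = [1, 2] / [3, 4]
  Insert 1 (step 5): P = [1, 6] / [2, 7] / [5];  Q = [1, 2] / [3, 4] / [5]
  Insert 8 (step 6): P = [1, 6, 8] / [2, 7] / [5];  Q = [1, 2, 6] / [3, 4] / [5]
  Insert 4 (step 7): P = [1, 4, 8] / [2, 6] / [5, 7];  Q = [1, 2, 6] / [3, 4] / [5, 7]
  Insert 3 (step 8): P = [1, 3, 8] / [2, 4] / [5, 6] / [7];  Q = [1, 2, 6] / [3, 4] / [5, 7] / [8]
  Insert 9 (step 9): P = [1, 3, 8, 9] / [2, 4] / [5, 6] / [7];  Q = [1, 2, 6, 9] / [3, 4] / [5, 7] / [8]
Final shape: (4, 2, 2, 1).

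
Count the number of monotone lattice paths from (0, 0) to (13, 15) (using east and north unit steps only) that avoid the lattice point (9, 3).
Number of paths = 37041760

Total paths from (0, 0) to (13, 15): C(28, 13) = 37442160. Paths through (9, 3): (paths (0, 0) → (9, 3)) × (paths (9, 3) → (13, 15)) = C(12, 9) · C(16, 4) = 220 · 1820 = 400400. Avoidance count = 37442160 − 400400 = 37041760.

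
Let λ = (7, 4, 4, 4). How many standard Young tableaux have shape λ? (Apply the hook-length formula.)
# SYT of shape (7, 4, 4, 4) = 3879876

Hook-length formula: f^λ = n! / Π hook(c), product over all cells c of the Young diagram. For λ = (7, 4, 4, 4), n = 19 boxes. Hook lengths by row (left-to-right, top-to-bottom): [10, 9, 8, 7, 3, 2, 1]; [6, 5, 4, 3]; [5, 4, 3, 2]; [4, 3, 2, 1]. Product of hooks = 31352832000. So f^λ = 19! / 31352832000 = 121645100408832000 / 31352832000 = 3879876.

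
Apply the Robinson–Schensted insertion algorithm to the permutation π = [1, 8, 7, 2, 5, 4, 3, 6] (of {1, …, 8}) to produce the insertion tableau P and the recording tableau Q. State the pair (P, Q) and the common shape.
P = [1, 2, 3, 6] / [4] / [5] / [7] / [8];  Q = [1, 2, 5, 8] / [3] / [4] / [6] / [7];  common shape = (4, 1, 1, 1, 1)

Row-insert the values π_1, π_2, … into P one at a time, bumping the leftmost entry strictly greater than the inserted value down to the next row. The recording tableau Q records, in position (i, j), the step at which that cell was added to P.
  Insert 1 (step 1): P = [1];  Q = [1]
  Insert 8 (step 2): P = [1, 8];  Q = [1, 2]
  Insert 7 (step 3): P = [1, 7] / [8];  Q = [1, 2] / [3]
  Insert 2 (step 4): P = [1, 2] / [7] / [8];  Q = [1, 2] / [3] / [4]
  Insert 5 (step 5): P = [1, 2, 5] / [7] / [8];  Q = [1, 2, 5] / [3] / [4]
  Insert 4 (step 6): P = [1, 2, 4] / [5] / [7] / [8];  Q = [1, 2, 5] / [3] / [4] / [6]
  Insert 3 (step 7): P = [1, 2, 3] / [4] / [5] / [7] / [8];  Q = [1, 2, 5] / [3] / [4] / [6] / [7]
  Insert 6 (step 8): P = [1, 2, 3, 6] / [4] / [5] / [7] / [8];  Q = [1, 2, 5, 8] / [3] / [4] / [6] / [7]
Final shape: (4, 1, 1, 1, 1).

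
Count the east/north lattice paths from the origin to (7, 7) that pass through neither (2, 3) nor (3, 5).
Number of paths = 1782

Inclusion–exclusion. Total paths: C(14, 7) = 3432. Through P₁: C(5, 2)·C(9, 5) = 1260. Through P₂: C(8, 3)·C(6, 4) = 840. Since P₁ is strictly southwest of P₂, a monotone path through both must visit P₁ then P₂; paths through both = C(5, 2)·C(3, 1)·C(6, 4) = 450. Avoid both = 3432 − 1260 − 840 + 450 = 1782.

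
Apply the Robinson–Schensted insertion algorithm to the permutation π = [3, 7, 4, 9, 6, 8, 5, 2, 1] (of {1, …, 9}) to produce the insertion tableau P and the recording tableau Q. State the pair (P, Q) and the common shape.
P = [1, 4, 5, 8] / [2, 9] / [3] / [6] / [7];  Q = [1, 2, 4, 6] / [3, 5] / [7] / [8] / [9];  common shape = (4, 2, 1, 1, 1)

Row-insert the values π_1, π_2, … into P one at a time, bumping the leftmost entry strictly greater than the inserted value down to the next row. The recording tableau Q records, in position (i, j), the step at which that cell was added to P.
  Insert 3 (step 1): P = [3];  Q = [1]
  Insert 7 (step 2): P = [3, 7];  Q = [1, 2]
  Insert 4 (step 3): P = [3, 4] / [7];  Q = [1, 2] / [3]
  Insert 9 (step 4): P = [3, 4, 9] / [7];  Q = [1, 2, 4] / [3]
  Insert 6 (step 5): P = [3, 4, 6] / [7, 9];  Q = [1, 2, 4] / [3, 5]
  Insert 8 (step 6): P = [3, 4, 6, 8] / [7, 9];  Q = [1, 2, 4, 6] / [3, 5]
  Insert 5 (step 7): P = [3, 4, 5, 8] / [6, 9] / [7];  Q = [1, 2, 4, 6] / [3, 5] / [7]
  Insert 2 (step 8): P = [2, 4, 5, 8] / [3, 9] / [6] / [7];  Q = [1, 2, 4, 6] / [3, 5] / [7] / [8]
  Insert 1 (step 9): P = [1, 4, 5, 8] / [2, 9] / [3] / [6] / [7];  Q = [1, 2, 4, 6] / [3, 5] / [7] / [8] / [9]
Final shape: (4, 2, 1, 1, 1).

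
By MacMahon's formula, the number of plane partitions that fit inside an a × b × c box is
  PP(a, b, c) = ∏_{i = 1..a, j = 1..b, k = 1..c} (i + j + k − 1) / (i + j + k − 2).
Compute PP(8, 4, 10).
PP(8, 4, 10) = 1268665346776464

Evaluate the triple product over i = 1..8, j = 1..4, k = 1..10. The factors are (2/1) · (3/2) · (4/3) · (5/4) · (6/5) · (7/6) · (8/7) · (9/8) · … (320 factors total). The numerators and denominators telescope so the product is an integer; carrying out the multiplication exactly gives PP(8, 4, 10) = 1268665346776464.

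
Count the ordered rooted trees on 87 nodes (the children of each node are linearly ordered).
C_86 = 4180080073556524734514695828170907458428751314320

These ordered rooted trees are counted by the Catalan number C_n = (1/(n + 1)) · C(2n, n). For n = 86: C_86 = (1/87) · C(172, 86) = 363666966399417651902778537050868948883301364345840/87 = 4180080073556524734514695828170907458428751314320.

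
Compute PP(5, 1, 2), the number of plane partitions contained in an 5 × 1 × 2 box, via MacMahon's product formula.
PP(5, 1, 2) = 21

Evaluate the triple product over i = 1..5, j = 1..1, k = 1..2. The factors are (2/1) · (3/2) · (3/2) · (4/3) · (4/3) · (5/4) · (5/4) · (6/5) · … (10 factors total). The numerators and denominators telescope so the product is an integer; carrying out the multiplication exactly gives PP(5, 1, 2) = 21.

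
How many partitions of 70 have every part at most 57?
p(70, parts ≤ 57) = 4087696

Use the recurrence p(n, m) = p(n, m−1) + p(n−m, m): either the largest part is < m (count p(n, m−1)) or the largest part is exactly m (remove one copy of m, count p(n−m, m)). With p(0, ·) = 1 this gives p(70, parts ≤ 57) = 4087696. (By conjugating Young diagrams, this also counts partitions of 70 into at most 57 parts.)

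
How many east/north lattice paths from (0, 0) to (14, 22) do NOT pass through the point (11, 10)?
Number of paths = 3635811420

Total paths from (0, 0) to (14, 22): C(36, 14) = 3796297200. Paths through (11, 10): (paths (0, 0) → (11, 10)) × (paths (11, 10) → (14, 22)) = C(21, 11) · C(15, 3) = 352716 · 455 = 160485780. Avoidance count = 3796297200 − 160485780 = 3635811420.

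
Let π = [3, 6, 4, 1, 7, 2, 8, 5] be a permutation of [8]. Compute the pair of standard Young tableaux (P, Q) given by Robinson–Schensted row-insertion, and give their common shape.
P = [1, 2, 5, 8] / [3, 4, 7] / [6];  Q = [1, 2, 5, 7] / [3, 6, 8] / [4];  common shape = (4, 3, 1)

Row-insert the values π_1, π_2, … into P one at a time, bumping the leftmost entry strictly greater than the inserted value down to the next row. The recording tableau Q records, in position (i, j), the step at which that cell was added to P.
  Insert 3 (step 1): P = [3];  Q = [1]
  Insert 6 (step 2): P = [3, 6];  Q = [1, 2]
  Insert 4 (step 3): P = [3, 4] / [6];  Q = [1, 2] / [3]
  Insert 1 (step 4): P = [1, 4] / [3] / [6];  Q = [1, 2] / [3] / [4]
  Insert 7 (step 5): P = [1, 4, 7] / [3] / [6];  Q = [1, 2, 5] / [3] / [4]
  Insert 2 (step 6): P = [1, 2, 7] / [3, 4] / [6];  Q = [1, 2, 5] / [3, 6] / [4]
  Insert 8 (step 7): P = [1, 2, 7, 8] / [3, 4] / [6];  Q = [1, 2, 5, 7] / [3, 6] / [4]
  Insert 5 (step 8): P = [1, 2, 5, 8] / [3, 4, 7] / [6];  Q = [1, 2, 5, 7] / [3, 6, 8] / [4]
Final shape: (4, 3, 1).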